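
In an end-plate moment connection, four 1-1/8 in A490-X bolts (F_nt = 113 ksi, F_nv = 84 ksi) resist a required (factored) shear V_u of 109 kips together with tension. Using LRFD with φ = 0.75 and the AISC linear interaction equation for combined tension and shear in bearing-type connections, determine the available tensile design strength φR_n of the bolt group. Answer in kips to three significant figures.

291 kips

A_b = π·1.125²/4 = 0.994 in²; f_rv = 109 / (4 × 0.994) = 27.41 ksi.
F'_nt = 1.3 F_nt − (F_nt / φF_nv) f_rv = 1.3·113 − (113/(0.75·84))·27.41 = 97.73 ksi, capped at F_nt → F'_nt = 97.73 ksi.
R_n = F'_nt · A_b · n = 97.73 × 0.994 × 4 = 388.6 kips.
Design strength φR_n = 0.75 × 388.6 = 291 kips.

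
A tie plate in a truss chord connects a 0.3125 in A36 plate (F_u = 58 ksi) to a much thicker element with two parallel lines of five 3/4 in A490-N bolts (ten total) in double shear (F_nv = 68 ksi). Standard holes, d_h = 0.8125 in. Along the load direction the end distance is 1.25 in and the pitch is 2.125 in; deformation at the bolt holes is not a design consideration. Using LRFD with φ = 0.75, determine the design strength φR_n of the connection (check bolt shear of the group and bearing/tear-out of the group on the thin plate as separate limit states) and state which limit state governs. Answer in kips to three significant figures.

Bolt shear: A_b = π·0.75²/4 = 0.4418 in²; R_n = 68 × 0.4418 × 10 × 2 = 600.8 kips → 0.75 × 600.8 = 451 kips.
Bearing (1.5 l_c t F_u ≤ 3.0 d t F_u): upper limit = 3.0·0.75·0.3125·58 = 40.78 kips.
  Edge l_c = 1.25 − 0.8125/2 = 0.8438 → r_n = 22.94 kips; interior l_c = 2.125 − 0.8125 = 1.312 → r_n = 35.68 kips.
  R_n,bearing = 2·22.94 + 8·35.68 = 331.3 kips → 0.75 × 331.3 = 249 kips.
Bearing governs: 249 kips.

249 kips (bearing governs)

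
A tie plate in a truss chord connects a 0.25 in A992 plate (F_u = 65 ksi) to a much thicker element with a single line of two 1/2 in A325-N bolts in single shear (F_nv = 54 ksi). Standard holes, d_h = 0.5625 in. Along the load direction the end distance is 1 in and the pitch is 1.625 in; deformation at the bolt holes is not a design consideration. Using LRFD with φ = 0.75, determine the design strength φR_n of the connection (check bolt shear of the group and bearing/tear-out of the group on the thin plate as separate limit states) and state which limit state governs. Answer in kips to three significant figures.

Bolt shear: A_b = π·0.5²/4 = 0.1963 in²; R_n = 54 × 0.1963 × 2 × 1 = 21.21 kips → 0.75 × 21.21 = 15.9 kips.
Bearing (1.5 l_c t F_u ≤ 3.0 d t F_u): upper limit = 3.0·0.5·0.25·65 = 24.38 kips.
  Edge l_c = 1 − 0.5625/2 = 0.7188 → r_n = 17.52 kips; interior l_c = 1.625 − 0.5625 = 1.062 → r_n = 24.38 kips.
  R_n,bearing = 1·17.52 + 1·24.38 = 41.89 kips → 0.75 × 41.89 = 31.4 kips.
Bolt shear governs: 15.9 kips.

15.9 kips (bolt shear governs)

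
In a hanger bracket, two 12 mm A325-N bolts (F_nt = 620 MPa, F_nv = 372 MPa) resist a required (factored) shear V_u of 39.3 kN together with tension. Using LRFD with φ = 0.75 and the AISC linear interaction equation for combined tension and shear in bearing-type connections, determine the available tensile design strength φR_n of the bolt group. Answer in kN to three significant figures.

71.2 kN

A_b = π·12²/4 = 113.1 mm²; f_rv = 39.3 × 1000 / (2 × 113.1) = 173.7 MPa.
F'_nt = 1.3 F_nt − (F_nt / φF_nv) f_rv = 1.3·620 − (620/(0.75·372))·173.7 = 419.9 MPa, capped at F_nt → F'_nt = 419.9 MPa.
R_n = F'_nt · A_b · n = 419.9 × 113.1 × 2 / 1000 = 94.98 kN.
Design strength φR_n = 0.75 × 94.98 = 71.2 kN.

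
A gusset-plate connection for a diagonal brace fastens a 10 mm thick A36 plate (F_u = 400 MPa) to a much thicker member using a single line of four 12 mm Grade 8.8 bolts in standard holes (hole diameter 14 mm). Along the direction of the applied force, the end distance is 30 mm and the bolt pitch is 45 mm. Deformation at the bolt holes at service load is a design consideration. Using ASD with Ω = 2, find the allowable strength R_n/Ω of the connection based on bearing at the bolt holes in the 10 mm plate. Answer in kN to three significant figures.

Per bolt r_n = 1.2 l_c t F_u ≤ 2.4 d t F_u; upper limit = 2.4 × 12 × 10 × 400 / 1000 = 115.2 kN.
Edge bolt: l_c = 30 − 14/2 = 23 mm → 1.2 × 23 × 10 × 400 / 1000 = 110.4 → r_n = 110.4 kN.
Interior bolts: l_c = 45 − 14 = 31 mm → 1.2 × 31 × 10 × 400 / 1000 = 148.8 → r_n = 115.2 kN.
R_n = 1 × 110.4 + 3 × 115.2 = 456 kN.
Allowable strength R_n/Ω = 456 / 2 = 228 kN.

228 kN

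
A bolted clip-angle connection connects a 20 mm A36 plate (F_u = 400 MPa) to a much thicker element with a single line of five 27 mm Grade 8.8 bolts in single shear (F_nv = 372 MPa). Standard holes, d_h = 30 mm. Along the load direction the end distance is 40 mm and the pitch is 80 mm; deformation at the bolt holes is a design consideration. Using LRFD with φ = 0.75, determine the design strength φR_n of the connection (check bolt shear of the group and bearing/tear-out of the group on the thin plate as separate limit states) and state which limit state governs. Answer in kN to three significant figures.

Bolt shear: A_b = π·27²/4 = 572.6 mm²; R_n = 372 × 572.6 × 5 × 1 / 1000 = 1065 kN → 0.75 × 1065 = 799 kN.
Bearing (1.2 l_c t F_u ≤ 2.4 d t F_u): upper limit = 2.4·27·20·400 / 1000 = 518.4 kN.
  Edge l_c = 40 − 30/2 = 25 → r_n = 240 kN; interior l_c = 80 − 30 = 50 → r_n = 480 kN.
  R_n,bearing = 1·240 + 4·480 = 2160 kN → 0.75 × 2160 = 1620 kN.
Bolt shear governs: 799 kN.

799 kN (bolt shear governs)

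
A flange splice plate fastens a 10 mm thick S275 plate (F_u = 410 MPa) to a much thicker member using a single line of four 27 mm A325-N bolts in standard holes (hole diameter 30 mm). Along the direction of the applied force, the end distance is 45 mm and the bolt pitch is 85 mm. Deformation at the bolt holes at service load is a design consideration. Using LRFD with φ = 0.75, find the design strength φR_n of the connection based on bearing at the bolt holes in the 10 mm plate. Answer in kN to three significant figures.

Per bolt r_n = 1.2 l_c t F_u ≤ 2.4 d t F_u; upper limit = 2.4 × 27 × 10 × 410 / 1000 = 265.7 kN.
Edge bolt: l_c = 45 − 30/2 = 30 mm → 1.2 × 30 × 10 × 410 / 1000 = 147.6 → r_n = 147.6 kN.
Interior bolts: l_c = 85 − 30 = 55 mm → 1.2 × 55 × 10 × 410 / 1000 = 270.6 → r_n = 265.7 kN.
R_n = 1 × 147.6 + 3 × 265.7 = 944.6 kN.
Design strength φR_n = 0.75 × 944.6 = 708 kN.

708 kN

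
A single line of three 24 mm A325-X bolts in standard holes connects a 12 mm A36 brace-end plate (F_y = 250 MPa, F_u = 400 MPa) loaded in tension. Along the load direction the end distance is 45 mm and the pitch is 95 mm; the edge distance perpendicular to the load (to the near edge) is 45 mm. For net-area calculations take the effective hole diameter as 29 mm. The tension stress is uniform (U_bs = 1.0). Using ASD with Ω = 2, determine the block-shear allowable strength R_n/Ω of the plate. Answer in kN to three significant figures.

Shear plane L_v = 45 + 2·95 = 235 mm; A_gv = 235 × 12 = 2820 mm².
A_nv = (235 − 2.5·29) × 12 = 1950 mm².
A_nt = (45 − 0.5·29) × 12 = 366 mm².
0.6 F_u A_nv = 468 kN; 0.6 F_y A_gv = 423 kN → shear yielding governs the shear term.
R_n = 423 + 1.0 × 400 × 366 / 1000 = 569.4 kN.
Allowable strength R_n/Ω = 569.4 / 2 = 285 kN.

285 kN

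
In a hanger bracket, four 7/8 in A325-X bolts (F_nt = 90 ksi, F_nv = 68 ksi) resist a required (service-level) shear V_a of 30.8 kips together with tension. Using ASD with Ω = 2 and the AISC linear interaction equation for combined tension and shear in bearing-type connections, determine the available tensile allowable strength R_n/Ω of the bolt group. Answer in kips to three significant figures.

99.9 kips

A_b = π·0.875²/4 = 0.6013 in²; f_rv = 30.8 / (4 × 0.6013) = 12.81 ksi.
F'_nt = 1.3 F_nt − (Ω F_nt / F_nv) f_rv = 1.3·90 − (2·90/68)·12.81 = 83.1 ksi, capped at F_nt → F'_nt = 83.1 ksi.
R_n = F'_nt · A_b · n = 83.1 × 0.6013 × 4 = 199.9 kips.
Allowable strength R_n/Ω = 199.9 / 2 = 99.9 kips.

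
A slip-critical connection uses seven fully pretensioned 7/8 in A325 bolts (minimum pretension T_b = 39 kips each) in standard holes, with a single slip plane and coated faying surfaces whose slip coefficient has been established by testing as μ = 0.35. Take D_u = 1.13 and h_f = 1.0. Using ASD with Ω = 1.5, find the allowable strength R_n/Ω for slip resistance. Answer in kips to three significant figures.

72 kips

R_n = μ · D_u · h_f · T_b · n_s · n_b = 0.35 × 1.13 × 1.0 × 39 × 1 × 7 = 108 kips.
Allowable strength R_n/Ω = 108 / 1.5 = 72 kips.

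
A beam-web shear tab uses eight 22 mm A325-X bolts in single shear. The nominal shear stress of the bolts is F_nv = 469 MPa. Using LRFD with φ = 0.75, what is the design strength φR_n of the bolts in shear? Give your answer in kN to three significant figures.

A_b = π × 22² / 4 = 380.1 mm².
R_n = F_nv · A_b · n · n_s = 469 × 380.1 × 8 × 1 / 1000 = 1426 kN.
Design strength φR_n = 0.75 × 1426 = 1070 kN.

1070 kN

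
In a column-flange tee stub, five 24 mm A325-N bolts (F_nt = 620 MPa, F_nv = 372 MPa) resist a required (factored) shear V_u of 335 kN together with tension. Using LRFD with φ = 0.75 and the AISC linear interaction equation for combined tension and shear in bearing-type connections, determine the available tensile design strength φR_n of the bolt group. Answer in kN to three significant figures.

809 kN

A_b = π·24²/4 = 452.4 mm²; f_rv = 335 × 1000 / (5 × 452.4) = 148.1 MPa.
F'_nt = 1.3 F_nt − (F_nt / φF_nv) f_rv = 1.3·620 − (620/(0.75·372))·148.1 = 476.9 MPa, capped at F_nt → F'_nt = 476.9 MPa.
R_n = F'_nt · A_b · n = 476.9 × 452.4 × 5 / 1000 = 1079 kN.
Design strength φR_n = 0.75 × 1079 = 809 kN.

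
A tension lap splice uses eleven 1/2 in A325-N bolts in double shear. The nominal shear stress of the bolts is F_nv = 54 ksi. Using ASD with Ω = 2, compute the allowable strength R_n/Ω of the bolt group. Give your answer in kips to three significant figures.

A_b = π × 0.5² / 4 = 0.1963 in².
R_n = F_nv · A_b · n · n_s = 54 × 0.1963 × 11 × 2 = 233.3 kips.
Allowable strength R_n/Ω = 233.3 / 2 = 117 kips.

117 kips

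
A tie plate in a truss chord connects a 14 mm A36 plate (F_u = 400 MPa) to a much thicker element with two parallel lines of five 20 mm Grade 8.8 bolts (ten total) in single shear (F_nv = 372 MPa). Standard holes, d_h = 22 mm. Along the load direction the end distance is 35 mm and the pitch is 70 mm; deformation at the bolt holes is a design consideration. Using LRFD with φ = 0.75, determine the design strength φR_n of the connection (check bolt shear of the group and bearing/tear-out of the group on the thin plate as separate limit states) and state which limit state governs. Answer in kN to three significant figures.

877 kN (bolt shear governs)

Bolt shear: A_b = π·20²/4 = 314.2 mm²; R_n = 372 × 314.2 × 10 × 1 / 1000 = 1169 kN → 0.75 × 1169 = 877 kN.
Bearing (1.2 l_c t F_u ≤ 2.4 d t F_u): upper limit = 2.4·20·14·400 / 1000 = 268.8 kN.
  Edge l_c = 35 − 22/2 = 24 → r_n = 161.3 kN; interior l_c = 70 − 22 = 48 → r_n = 268.8 kN.
  R_n,bearing = 2·161.3 + 8·268.8 = 2473 kN → 0.75 × 2473 = 1850 kN.
Bolt shear governs: 877 kN.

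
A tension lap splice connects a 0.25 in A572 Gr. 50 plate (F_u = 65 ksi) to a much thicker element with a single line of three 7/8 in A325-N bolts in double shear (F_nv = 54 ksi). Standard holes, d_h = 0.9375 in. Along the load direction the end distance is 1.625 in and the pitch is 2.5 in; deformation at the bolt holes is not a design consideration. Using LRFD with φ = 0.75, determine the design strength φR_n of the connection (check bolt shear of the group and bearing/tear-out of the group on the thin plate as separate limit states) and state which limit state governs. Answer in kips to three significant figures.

78.3 kips (bearing governs)

Bolt shear: A_b = π·0.875²/4 = 0.6013 in²; R_n = 54 × 0.6013 × 3 × 2 = 194.8 kips → 0.75 × 194.8 = 146 kips.
Bearing (1.5 l_c t F_u ≤ 3.0 d t F_u): upper limit = 3.0·0.875·0.25·65 = 42.66 kips.
  Edge l_c = 1.625 − 0.9375/2 = 1.156 → r_n = 28.18 kips; interior l_c = 2.5 − 0.9375 = 1.562 → r_n = 38.09 kips.
  R_n,bearing = 1·28.18 + 2·38.09 = 104.4 kips → 0.75 × 104.4 = 78.3 kips.
Bearing governs: 78.3 kips.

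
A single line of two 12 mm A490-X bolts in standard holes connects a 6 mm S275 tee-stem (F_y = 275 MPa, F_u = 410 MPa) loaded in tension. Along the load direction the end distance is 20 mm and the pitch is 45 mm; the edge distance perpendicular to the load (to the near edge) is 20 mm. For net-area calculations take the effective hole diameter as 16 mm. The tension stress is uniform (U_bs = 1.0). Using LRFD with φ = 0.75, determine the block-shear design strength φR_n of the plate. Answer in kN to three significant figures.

67.5 kN

Shear plane L_v = 20 + 1·45 = 65 mm; A_gv = 65 × 6 = 390 mm².
A_nv = (65 − 1.5·16) × 6 = 246 mm².
A_nt = (20 − 0.5·16) × 6 = 72 mm².
0.6 F_u A_nv = 60.52 kN; 0.6 F_y A_gv = 64.35 kN → shear rupture governs the shear term.
R_n = 60.52 + 1.0 × 410 × 72 / 1000 = 90.04 kN.
Design strength φR_n = 0.75 × 90.04 = 67.5 kN.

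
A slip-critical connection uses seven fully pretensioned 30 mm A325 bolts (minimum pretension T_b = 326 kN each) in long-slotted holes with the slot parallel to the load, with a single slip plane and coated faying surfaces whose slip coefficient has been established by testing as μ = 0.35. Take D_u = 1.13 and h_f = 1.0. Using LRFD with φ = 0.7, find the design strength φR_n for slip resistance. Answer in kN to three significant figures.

632 kN

R_n = μ · D_u · h_f · T_b · n_s · n_b = 0.35 × 1.13 × 1.0 × 326 × 1 × 7 = 902.5 kN.
Design strength φR_n = 0.7 × 902.5 = 632 kN.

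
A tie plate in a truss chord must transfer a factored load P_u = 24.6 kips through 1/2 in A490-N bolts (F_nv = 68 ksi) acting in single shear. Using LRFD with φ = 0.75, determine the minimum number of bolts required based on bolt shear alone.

A_b = π·0.5²/4 = 0.1963 in².
Per-bolt design strength φR_n = 0.75 × 68 × 0.1963 × 1 = 10.01 kips.
n ≥ 24.6 / 10.01 = 2.457 → use 3 bolts.

3 bolts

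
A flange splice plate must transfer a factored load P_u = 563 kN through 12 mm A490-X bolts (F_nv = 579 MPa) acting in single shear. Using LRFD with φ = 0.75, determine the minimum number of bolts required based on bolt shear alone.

A_b = π·12²/4 = 113.1 mm².
Per-bolt design strength φR_n = 0.75 × 579 × 113.1 × 1 / 1000 = 49.11 kN.
n ≥ 563 / 49.11 = 11.46 → use 12 bolts.

12 bolts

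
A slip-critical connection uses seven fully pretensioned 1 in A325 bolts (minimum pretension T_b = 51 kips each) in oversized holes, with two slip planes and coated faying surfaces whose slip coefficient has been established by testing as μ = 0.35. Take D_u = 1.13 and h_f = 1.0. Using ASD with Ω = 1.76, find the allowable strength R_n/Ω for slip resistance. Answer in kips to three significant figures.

R_n = μ · D_u · h_f · T_b · n_s · n_b = 0.35 × 1.13 × 1.0 × 51 × 2 × 7 = 282.4 kips.
Allowable strength R_n/Ω = 282.4 / 1.76 = 160 kips.

160 kips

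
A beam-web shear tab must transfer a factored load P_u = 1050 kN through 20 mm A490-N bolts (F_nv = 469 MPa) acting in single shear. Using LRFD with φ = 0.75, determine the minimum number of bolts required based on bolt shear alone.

10 bolts

A_b = π·20²/4 = 314.2 mm².
Per-bolt design strength φR_n = 0.75 × 469 × 314.2 × 1 / 1000 = 110.5 kN.
n ≥ 1050 / 110.5 = 9.502 → use 10 bolts.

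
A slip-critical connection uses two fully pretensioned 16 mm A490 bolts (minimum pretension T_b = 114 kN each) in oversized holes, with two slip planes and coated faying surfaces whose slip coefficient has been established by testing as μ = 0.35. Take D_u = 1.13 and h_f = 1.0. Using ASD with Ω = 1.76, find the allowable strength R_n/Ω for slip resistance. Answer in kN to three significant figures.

R_n = μ · D_u · h_f · T_b · n_s · n_b = 0.35 × 1.13 × 1.0 × 114 × 2 × 2 = 180.3 kN.
Allowable strength R_n/Ω = 180.3 / 1.76 = 102 kN.

102 kN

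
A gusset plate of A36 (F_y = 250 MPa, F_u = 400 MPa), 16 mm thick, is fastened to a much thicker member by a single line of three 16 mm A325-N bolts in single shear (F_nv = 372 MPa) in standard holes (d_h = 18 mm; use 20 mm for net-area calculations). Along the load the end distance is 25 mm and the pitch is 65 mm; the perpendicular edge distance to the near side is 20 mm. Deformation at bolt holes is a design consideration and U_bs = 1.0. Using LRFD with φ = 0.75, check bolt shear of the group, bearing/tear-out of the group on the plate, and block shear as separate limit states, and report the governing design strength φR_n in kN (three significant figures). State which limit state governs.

Bolt shear: A_b = π·16²/4 = 201.1 mm²; R_n = 372 × 201.1 × 3 × 1 / 1000 = 224.4 kN → 0.75 × 224.4 = 168 kN.
Bearing: edge l_c = 16, r_n = 122.9 kN; interior l_c = 47, r_n = 245.8 kN; R_n = 122.9 + 2·245.8 = 614.4 kN → 461 kN.
Block shear: A_gv = 2480, A_nv = 1680, A_nt = 160 mm²; R_n = min(0.6F_uA_nv, 0.6F_yA_gv) + U_bs·F_u·A_nt = 436 kN → 327 kN.
Bolt shear governs: 168 kN.

168 kN (bolt shear governs)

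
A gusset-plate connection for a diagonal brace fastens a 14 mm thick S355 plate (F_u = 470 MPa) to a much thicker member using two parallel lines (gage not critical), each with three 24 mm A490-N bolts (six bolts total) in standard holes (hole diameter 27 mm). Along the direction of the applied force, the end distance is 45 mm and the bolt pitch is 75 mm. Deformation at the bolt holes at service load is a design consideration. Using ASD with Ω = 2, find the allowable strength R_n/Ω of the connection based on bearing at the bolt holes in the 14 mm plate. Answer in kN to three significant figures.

1010 kN

Per bolt r_n = 1.2 l_c t F_u ≤ 2.4 d t F_u; upper limit = 2.4 × 24 × 14 × 470 / 1000 = 379 kN.
Edge bolt: l_c = 45 − 27/2 = 31.5 mm → 1.2 × 31.5 × 14 × 470 / 1000 = 248.7 → r_n = 248.7 kN.
Interior bolts: l_c = 75 − 27 = 48 mm → 1.2 × 48 × 14 × 470 / 1000 = 379 → r_n = 379 kN.
R_n = 2 × 248.7 + 4 × 379 = 2013 kN.
Allowable strength R_n/Ω = 2013 / 2 = 1010 kN.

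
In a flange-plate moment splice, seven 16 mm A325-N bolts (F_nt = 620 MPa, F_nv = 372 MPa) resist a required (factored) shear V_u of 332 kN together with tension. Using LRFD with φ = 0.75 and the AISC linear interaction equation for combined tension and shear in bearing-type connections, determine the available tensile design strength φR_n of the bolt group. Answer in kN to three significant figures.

A_b = π·16²/4 = 201.1 mm²; f_rv = 332 × 1000 / (7 × 201.1) = 235.9 MPa.
F'_nt = 1.3 F_nt − (F_nt / φF_nv) f_rv = 1.3·620 − (620/(0.75·372))·235.9 = 281.8 MPa, capped at F_nt → F'_nt = 281.8 MPa.
R_n = F'_nt · A_b · n = 281.8 × 201.1 × 7 / 1000 = 396.6 kN.
Design strength φR_n = 0.75 × 396.6 = 297 kN.

297 kN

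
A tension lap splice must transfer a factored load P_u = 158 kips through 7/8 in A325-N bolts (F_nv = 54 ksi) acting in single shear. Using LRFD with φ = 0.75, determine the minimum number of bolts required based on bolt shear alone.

7 bolts

A_b = π·0.875²/4 = 0.6013 in².
Per-bolt design strength φR_n = 0.75 × 54 × 0.6013 × 1 = 24.35 kips.
n ≥ 158 / 24.35 = 6.488 → use 7 bolts.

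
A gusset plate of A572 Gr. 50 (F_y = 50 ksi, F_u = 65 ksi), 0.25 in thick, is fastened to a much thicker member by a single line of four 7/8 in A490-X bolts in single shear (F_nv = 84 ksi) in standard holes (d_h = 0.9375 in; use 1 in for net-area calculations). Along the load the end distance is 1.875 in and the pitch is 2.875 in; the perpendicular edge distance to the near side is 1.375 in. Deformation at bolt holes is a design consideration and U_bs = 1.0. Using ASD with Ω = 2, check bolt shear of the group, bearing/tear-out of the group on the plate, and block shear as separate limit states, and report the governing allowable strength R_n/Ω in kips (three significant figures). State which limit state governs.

Bolt shear: A_b = π·0.875²/4 = 0.6013 in²; R_n = 84 × 0.6013 × 4 × 1 = 202 kips → 202 / 2 = 101 kips.
Bearing: edge l_c = 1.406, r_n = 27.42 kips; interior l_c = 1.938, r_n = 34.12 kips; R_n = 27.42 + 3·34.12 = 129.8 kips → 64.9 kips.
Block shear: A_gv = 2.625, A_nv = 1.75, A_nt = 0.2188 in²; R_n = min(0.6F_uA_nv, 0.6F_yA_gv) + U_bs·F_u·A_nt = 82.47 kips → 41.2 kips.
Block shear governs: 41.2 kips.

41.2 kips (block shear governs)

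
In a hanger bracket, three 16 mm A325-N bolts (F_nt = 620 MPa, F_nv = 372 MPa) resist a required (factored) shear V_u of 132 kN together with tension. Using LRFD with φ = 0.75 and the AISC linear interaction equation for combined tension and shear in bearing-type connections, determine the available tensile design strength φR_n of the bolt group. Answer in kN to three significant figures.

145 kN

A_b = π·16²/4 = 201.1 mm²; f_rv = 132 × 1000 / (3 × 201.1) = 218.8 MPa.
F'_nt = 1.3 F_nt − (F_nt / φF_nv) f_rv = 1.3·620 − (620/(0.75·372))·218.8 = 319.7 MPa, capped at F_nt → F'_nt = 319.7 MPa.
R_n = F'_nt · A_b · n = 319.7 × 201.1 × 3 / 1000 = 192.8 kN.
Design strength φR_n = 0.75 × 192.8 = 145 kN.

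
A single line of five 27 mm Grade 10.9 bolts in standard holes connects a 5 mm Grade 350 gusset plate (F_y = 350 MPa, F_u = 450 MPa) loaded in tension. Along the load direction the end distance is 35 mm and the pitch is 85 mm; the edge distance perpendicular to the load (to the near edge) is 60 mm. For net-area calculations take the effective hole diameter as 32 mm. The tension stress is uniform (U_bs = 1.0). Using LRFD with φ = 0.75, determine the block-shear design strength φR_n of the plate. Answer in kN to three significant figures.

308 kN

Shear plane L_v = 35 + 4·85 = 375 mm; A_gv = 375 × 5 = 1875 mm².
A_nv = (375 − 4.5·32) × 5 = 1155 mm².
A_nt = (60 − 0.5·32) × 5 = 220 mm².
0.6 F_u A_nv = 311.9 kN; 0.6 F_y A_gv = 393.8 kN → shear rupture governs the shear term.
R_n = 311.9 + 1.0 × 450 × 220 / 1000 = 410.9 kN.
Design strength φR_n = 0.75 × 410.9 = 308 kN.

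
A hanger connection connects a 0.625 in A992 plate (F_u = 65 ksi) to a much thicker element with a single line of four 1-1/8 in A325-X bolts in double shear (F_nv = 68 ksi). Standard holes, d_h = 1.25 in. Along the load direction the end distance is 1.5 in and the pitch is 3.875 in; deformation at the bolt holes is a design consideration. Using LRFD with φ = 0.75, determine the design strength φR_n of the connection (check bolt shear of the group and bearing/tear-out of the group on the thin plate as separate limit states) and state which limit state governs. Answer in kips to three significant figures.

Bolt shear: A_b = π·1.125²/4 = 0.994 in²; R_n = 68 × 0.994 × 4 × 2 = 540.7 kips → 0.75 × 540.7 = 406 kips.
Bearing (1.2 l_c t F_u ≤ 2.4 d t F_u): upper limit = 2.4·1.125·0.625·65 = 109.7 kips.
  Edge l_c = 1.5 − 1.25/2 = 0.875 → r_n = 42.66 kips; interior l_c = 3.875 − 1.25 = 2.625 → r_n = 109.7 kips.
  R_n,bearing = 1·42.66 + 3·109.7 = 371.7 kips → 0.75 × 371.7 = 279 kips.
Bearing governs: 279 kips.

279 kips (bearing governs)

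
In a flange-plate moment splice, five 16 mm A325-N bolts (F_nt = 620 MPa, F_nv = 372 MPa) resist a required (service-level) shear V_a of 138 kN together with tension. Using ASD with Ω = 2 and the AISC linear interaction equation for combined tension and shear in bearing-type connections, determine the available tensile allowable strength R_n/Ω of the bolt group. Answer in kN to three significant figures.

A_b = π·16²/4 = 201.1 mm²; f_rv = 138 × 1000 / (5 × 201.1) = 137.3 MPa.
F'_nt = 1.3 F_nt − (Ω F_nt / F_nv) f_rv = 1.3·620 − (2·620/372)·137.3 = 348.4 MPa, capped at F_nt → F'_nt = 348.4 MPa.
R_n = F'_nt · A_b · n = 348.4 × 201.1 × 5 / 1000 = 350.3 kN.
Allowable strength R_n/Ω = 350.3 / 2 = 175 kN.

175 kN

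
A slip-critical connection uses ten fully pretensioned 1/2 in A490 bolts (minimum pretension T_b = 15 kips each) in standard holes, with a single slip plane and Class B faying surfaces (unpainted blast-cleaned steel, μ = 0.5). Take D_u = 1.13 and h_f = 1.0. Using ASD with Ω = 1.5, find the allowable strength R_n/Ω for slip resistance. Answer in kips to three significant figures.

R_n = μ · D_u · h_f · T_b · n_s · n_b = 0.5 × 1.13 × 1.0 × 15 × 1 × 10 = 84.75 kips.
Allowable strength R_n/Ω = 84.75 / 1.5 = 56.5 kips.

56.5 kips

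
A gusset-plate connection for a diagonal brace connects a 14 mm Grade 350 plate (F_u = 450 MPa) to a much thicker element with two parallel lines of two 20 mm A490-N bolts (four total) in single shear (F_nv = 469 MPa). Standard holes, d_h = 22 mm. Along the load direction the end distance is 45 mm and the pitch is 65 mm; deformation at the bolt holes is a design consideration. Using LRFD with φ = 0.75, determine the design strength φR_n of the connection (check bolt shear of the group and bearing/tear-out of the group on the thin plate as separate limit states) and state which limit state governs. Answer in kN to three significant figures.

Bolt shear: A_b = π·20²/4 = 314.2 mm²; R_n = 469 × 314.2 × 4 × 1 / 1000 = 589.4 kN → 0.75 × 589.4 = 442 kN.
Bearing (1.2 l_c t F_u ≤ 2.4 d t F_u): upper limit = 2.4·20·14·450 / 1000 = 302.4 kN.
  Edge l_c = 45 − 22/2 = 34 → r_n = 257 kN; interior l_c = 65 − 22 = 43 → r_n = 302.4 kN.
  R_n,bearing = 2·257 + 2·302.4 = 1119 kN → 0.75 × 1119 = 839 kN.
Bolt shear governs: 442 kN.

442 kN (bolt shear governs)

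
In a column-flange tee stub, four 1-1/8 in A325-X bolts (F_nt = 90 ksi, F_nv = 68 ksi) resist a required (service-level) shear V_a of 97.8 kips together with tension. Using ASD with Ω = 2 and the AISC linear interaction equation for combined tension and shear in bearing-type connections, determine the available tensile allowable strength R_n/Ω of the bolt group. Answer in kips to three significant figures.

A_b = π·1.125²/4 = 0.994 in²; f_rv = 97.8 / (4 × 0.994) = 24.6 ksi.
F'_nt = 1.3 F_nt − (Ω F_nt / F_nv) f_rv = 1.3·90 − (2·90/68)·24.6 = 51.89 ksi, capped at F_nt → F'_nt = 51.89 ksi.
R_n = F'_nt · A_b · n = 51.89 × 0.994 × 4 = 206.3 kips.
Allowable strength R_n/Ω = 206.3 / 2 = 103 kips.

103 kips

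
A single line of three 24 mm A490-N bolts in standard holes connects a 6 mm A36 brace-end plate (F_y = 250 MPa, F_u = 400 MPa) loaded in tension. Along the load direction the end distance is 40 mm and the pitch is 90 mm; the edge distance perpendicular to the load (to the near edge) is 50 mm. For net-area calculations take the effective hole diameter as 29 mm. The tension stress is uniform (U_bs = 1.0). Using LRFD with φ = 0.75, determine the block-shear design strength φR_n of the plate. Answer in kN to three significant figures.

Shear plane L_v = 40 + 2·90 = 220 mm; A_gv = 220 × 6 = 1320 mm².
A_nv = (220 − 2.5·29) × 6 = 885 mm².
A_nt = (50 − 0.5·29) × 6 = 213 mm².
0.6 F_u A_nv = 212.4 kN; 0.6 F_y A_gv = 198 kN → shear yielding governs the shear term.
R_n = 198 + 1.0 × 400 × 213 / 1000 = 283.2 kN.
Design strength φR_n = 0.75 × 283.2 = 212 kN.

212 kN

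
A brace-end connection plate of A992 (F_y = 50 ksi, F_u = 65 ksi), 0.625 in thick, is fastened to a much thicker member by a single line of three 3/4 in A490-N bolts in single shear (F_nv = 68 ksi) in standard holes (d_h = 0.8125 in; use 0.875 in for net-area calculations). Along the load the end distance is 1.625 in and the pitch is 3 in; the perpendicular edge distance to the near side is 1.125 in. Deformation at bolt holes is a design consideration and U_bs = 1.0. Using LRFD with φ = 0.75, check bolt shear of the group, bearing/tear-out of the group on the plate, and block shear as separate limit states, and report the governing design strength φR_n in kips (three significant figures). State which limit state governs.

Bolt shear: A_b = π·0.75²/4 = 0.4418 in²; R_n = 68 × 0.4418 × 3 × 1 = 90.12 kips → 0.75 × 90.12 = 67.6 kips.
Bearing: edge l_c = 1.219, r_n = 59.41 kips; interior l_c = 2.188, r_n = 73.12 kips; R_n = 59.41 + 2·73.12 = 205.7 kips → 154 kips.
Block shear: A_gv = 4.766, A_nv = 3.398, A_nt = 0.4297 in²; R_n = min(0.6F_uA_nv, 0.6F_yA_gv) + U_bs·F_u·A_nt = 160.5 kips → 120 kips.
Bolt shear governs: 67.6 kips.

67.6 kips (bolt shear governs)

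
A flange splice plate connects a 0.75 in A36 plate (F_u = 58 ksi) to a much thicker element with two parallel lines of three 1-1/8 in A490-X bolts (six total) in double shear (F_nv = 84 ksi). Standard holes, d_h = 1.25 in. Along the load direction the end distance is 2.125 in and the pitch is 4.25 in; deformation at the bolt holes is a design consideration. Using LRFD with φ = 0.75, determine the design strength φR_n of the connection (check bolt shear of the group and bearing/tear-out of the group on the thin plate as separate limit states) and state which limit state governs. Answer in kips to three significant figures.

Bolt shear: A_b = π·1.125²/4 = 0.994 in²; R_n = 84 × 0.994 × 6 × 2 = 1002 kips → 0.75 × 1002 = 751 kips.
Bearing (1.2 l_c t F_u ≤ 2.4 d t F_u): upper limit = 2.4·1.125·0.75·58 = 117.4 kips.
  Edge l_c = 2.125 − 1.25/2 = 1.5 → r_n = 78.3 kips; interior l_c = 4.25 − 1.25 = 3 → r_n = 117.4 kips.
  R_n,bearing = 2·78.3 + 4·117.4 = 626.4 kips → 0.75 × 626.4 = 470 kips.
Bearing governs: 470 kips.

470 kips (bearing governs)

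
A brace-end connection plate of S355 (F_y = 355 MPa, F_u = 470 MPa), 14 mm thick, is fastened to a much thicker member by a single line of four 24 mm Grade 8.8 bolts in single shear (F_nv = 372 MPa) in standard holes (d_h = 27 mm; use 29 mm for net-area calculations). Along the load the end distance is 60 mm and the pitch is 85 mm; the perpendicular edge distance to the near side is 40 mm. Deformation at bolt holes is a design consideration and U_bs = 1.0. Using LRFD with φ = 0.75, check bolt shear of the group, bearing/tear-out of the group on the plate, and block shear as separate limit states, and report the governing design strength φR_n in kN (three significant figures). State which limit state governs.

Bolt shear: A_b = π·24²/4 = 452.4 mm²; R_n = 372 × 452.4 × 4 × 1 / 1000 = 673.2 kN → 0.75 × 673.2 = 505 kN.
Bearing: edge l_c = 46.5, r_n = 367.2 kN; interior l_c = 58, r_n = 379 kN; R_n = 367.2 + 3·379 = 1504 kN → 1130 kN.
Block shear: A_gv = 4410, A_nv = 2989, A_nt = 357 mm²; R_n = min(0.6F_uA_nv, 0.6F_yA_gv) + U_bs·F_u·A_nt = 1011 kN → 758 kN.
Bolt shear governs: 505 kN.

505 kN (bolt shear governs)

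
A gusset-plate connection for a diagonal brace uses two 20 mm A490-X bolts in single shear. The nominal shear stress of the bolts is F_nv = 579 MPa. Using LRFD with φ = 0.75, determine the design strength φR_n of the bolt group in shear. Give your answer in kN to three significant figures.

273 kN

A_b = π × 20² / 4 = 314.2 mm².
R_n = F_nv · A_b · n · n_s = 579 × 314.2 × 2 × 1 / 1000 = 363.8 kN.
Design strength φR_n = 0.75 × 363.8 = 273 kN.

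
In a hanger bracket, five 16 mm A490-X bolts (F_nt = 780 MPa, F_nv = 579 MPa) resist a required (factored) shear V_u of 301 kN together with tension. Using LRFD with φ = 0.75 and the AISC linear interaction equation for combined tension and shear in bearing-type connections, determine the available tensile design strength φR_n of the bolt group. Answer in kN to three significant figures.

A_b = π·16²/4 = 201.1 mm²; f_rv = 301 × 1000 / (5 × 201.1) = 299.4 MPa.
F'_nt = 1.3 F_nt − (F_nt / φF_nv) f_rv = 1.3·780 − (780/(0.75·579))·299.4 = 476.2 MPa, capped at F_nt → F'_nt = 476.2 MPa.
R_n = F'_nt · A_b · n = 476.2 × 201.1 × 5 / 1000 = 478.7 kN.
Design strength φR_n = 0.75 × 478.7 = 359 kN.

359 kN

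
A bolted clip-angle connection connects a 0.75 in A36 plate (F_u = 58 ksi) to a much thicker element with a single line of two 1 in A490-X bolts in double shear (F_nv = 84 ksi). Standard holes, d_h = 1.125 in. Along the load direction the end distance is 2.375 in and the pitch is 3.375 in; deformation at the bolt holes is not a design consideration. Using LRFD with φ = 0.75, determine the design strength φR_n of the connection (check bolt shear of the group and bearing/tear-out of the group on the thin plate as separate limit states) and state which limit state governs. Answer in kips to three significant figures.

187 kips (bearing governs)

Bolt shear: A_b = π·1²/4 = 0.7854 in²; R_n = 84 × 0.7854 × 2 × 2 = 263.9 kips → 0.75 × 263.9 = 198 kips.
Bearing (1.5 l_c t F_u ≤ 3.0 d t F_u): upper limit = 3.0·1·0.75·58 = 130.5 kips.
  Edge l_c = 2.375 − 1.125/2 = 1.812 → r_n = 118.3 kips; interior l_c = 3.375 − 1.125 = 2.25 → r_n = 130.5 kips.
  R_n,bearing = 1·118.3 + 1·130.5 = 248.8 kips → 0.75 × 248.8 = 187 kips.
Bearing governs: 187 kips.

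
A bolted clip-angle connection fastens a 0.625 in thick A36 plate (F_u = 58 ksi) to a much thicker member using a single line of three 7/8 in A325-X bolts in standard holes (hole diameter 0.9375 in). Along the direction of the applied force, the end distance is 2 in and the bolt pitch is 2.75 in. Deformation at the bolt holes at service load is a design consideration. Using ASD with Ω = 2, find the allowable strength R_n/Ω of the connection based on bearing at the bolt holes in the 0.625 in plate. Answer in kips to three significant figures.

109 kips

Per bolt r_n = 1.2 l_c t F_u ≤ 2.4 d t F_u; upper limit = 2.4 × 0.875 × 0.625 × 58 = 76.12 kips.
Edge bolt: l_c = 2 − 0.9375/2 = 1.531 in → 1.2 × 1.531 × 0.625 × 58 = 66.61 → r_n = 66.61 kips.
Interior bolts: l_c = 2.75 − 0.9375 = 1.812 in → 1.2 × 1.812 × 0.625 × 58 = 78.84 → r_n = 76.12 kips.
R_n = 1 × 66.61 + 2 × 76.12 = 218.9 kips.
Allowable strength R_n/Ω = 218.9 / 2 = 109 kips.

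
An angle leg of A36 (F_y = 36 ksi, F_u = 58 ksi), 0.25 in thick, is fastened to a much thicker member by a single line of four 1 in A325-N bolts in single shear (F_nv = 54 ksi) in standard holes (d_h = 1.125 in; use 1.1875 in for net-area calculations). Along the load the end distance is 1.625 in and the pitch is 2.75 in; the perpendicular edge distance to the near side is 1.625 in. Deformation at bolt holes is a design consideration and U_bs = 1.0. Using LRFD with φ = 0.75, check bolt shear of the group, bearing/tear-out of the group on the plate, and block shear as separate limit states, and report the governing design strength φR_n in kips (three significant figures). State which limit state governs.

48.5 kips (block shear governs)

Bolt shear: A_b = π·1²/4 = 0.7854 in²; R_n = 54 × 0.7854 × 4 × 1 = 169.6 kips → 0.75 × 169.6 = 127 kips.
Bearing: edge l_c = 1.062, r_n = 18.49 kips; interior l_c = 1.625, r_n = 28.27 kips; R_n = 18.49 + 3·28.27 = 103.3 kips → 77.5 kips.
Block shear: A_gv = 2.469, A_nv = 1.43, A_nt = 0.2578 in²; R_n = min(0.6F_uA_nv, 0.6F_yA_gv) + U_bs·F_u·A_nt = 64.71 kips → 48.5 kips.
Block shear governs: 48.5 kips.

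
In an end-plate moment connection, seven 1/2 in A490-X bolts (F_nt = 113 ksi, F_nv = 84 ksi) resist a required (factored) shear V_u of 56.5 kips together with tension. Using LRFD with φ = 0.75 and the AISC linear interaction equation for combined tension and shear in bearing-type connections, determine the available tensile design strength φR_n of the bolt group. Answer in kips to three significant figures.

A_b = π·0.5²/4 = 0.1963 in²; f_rv = 56.5 / (7 × 0.1963) = 41.11 ksi.
F'_nt = 1.3 F_nt − (F_nt / φF_nv) f_rv = 1.3·113 − (113/(0.75·84))·41.11 = 73.17 ksi, capped at F_nt → F'_nt = 73.17 ksi.
R_n = F'_nt · A_b · n = 73.17 × 0.1963 × 7 = 100.6 kips.
Design strength φR_n = 0.75 × 100.6 = 75.4 kips.

75.4 kips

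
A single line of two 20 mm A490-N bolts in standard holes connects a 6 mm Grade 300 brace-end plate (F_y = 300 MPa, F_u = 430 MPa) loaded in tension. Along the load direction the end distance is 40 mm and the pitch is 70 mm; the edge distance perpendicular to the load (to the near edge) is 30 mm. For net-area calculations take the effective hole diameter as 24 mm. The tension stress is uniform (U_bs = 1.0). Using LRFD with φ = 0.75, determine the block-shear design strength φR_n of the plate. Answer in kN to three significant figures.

Shear plane L_v = 40 + 1·70 = 110 mm; A_gv = 110 × 6 = 660 mm².
A_nv = (110 − 1.5·24) × 6 = 444 mm².
A_nt = (30 − 0.5·24) × 6 = 108 mm².
0.6 F_u A_nv = 114.6 kN; 0.6 F_y A_gv = 118.8 kN → shear rupture governs the shear term.
R_n = 114.6 + 1.0 × 430 × 108 / 1000 = 161 kN.
Design strength φR_n = 0.75 × 161 = 121 kN.

121 kN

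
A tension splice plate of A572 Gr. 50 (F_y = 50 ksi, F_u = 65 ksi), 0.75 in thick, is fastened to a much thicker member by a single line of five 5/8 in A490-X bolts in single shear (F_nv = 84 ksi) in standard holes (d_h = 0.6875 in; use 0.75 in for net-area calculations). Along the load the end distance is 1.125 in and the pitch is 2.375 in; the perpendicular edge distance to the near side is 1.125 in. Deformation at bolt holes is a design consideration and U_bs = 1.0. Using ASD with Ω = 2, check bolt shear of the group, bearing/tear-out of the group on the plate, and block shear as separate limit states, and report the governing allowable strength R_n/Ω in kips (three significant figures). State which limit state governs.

64.4 kips (bolt shear governs)

Bolt shear: A_b = π·0.625²/4 = 0.3068 in²; R_n = 84 × 0.3068 × 5 × 1 = 128.9 kips → 128.9 / 2 = 64.4 kips.
Bearing: edge l_c = 0.7812, r_n = 45.7 kips; interior l_c = 1.688, r_n = 73.12 kips; R_n = 45.7 + 4·73.12 = 338.2 kips → 169 kips.
Block shear: A_gv = 7.969, A_nv = 5.438, A_nt = 0.5625 in²; R_n = min(0.6F_uA_nv, 0.6F_yA_gv) + U_bs·F_u·A_nt = 248.6 kips → 124 kips.
Bolt shear governs: 64.4 kips.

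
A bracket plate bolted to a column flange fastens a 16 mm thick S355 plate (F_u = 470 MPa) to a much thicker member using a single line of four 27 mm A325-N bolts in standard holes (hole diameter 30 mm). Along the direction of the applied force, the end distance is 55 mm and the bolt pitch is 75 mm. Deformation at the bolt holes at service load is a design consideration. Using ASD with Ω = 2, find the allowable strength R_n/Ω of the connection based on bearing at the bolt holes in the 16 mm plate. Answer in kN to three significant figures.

790 kN

Per bolt r_n = 1.2 l_c t F_u ≤ 2.4 d t F_u; upper limit = 2.4 × 27 × 16 × 470 / 1000 = 487.3 kN.
Edge bolt: l_c = 55 − 30/2 = 40 mm → 1.2 × 40 × 16 × 470 / 1000 = 361 → r_n = 361 kN.
Interior bolts: l_c = 75 − 30 = 45 mm → 1.2 × 45 × 16 × 470 / 1000 = 406.1 → r_n = 406.1 kN.
R_n = 1 × 361 + 3 × 406.1 = 1579 kN.
Allowable strength R_n/Ω = 1579 / 2 = 790 kN.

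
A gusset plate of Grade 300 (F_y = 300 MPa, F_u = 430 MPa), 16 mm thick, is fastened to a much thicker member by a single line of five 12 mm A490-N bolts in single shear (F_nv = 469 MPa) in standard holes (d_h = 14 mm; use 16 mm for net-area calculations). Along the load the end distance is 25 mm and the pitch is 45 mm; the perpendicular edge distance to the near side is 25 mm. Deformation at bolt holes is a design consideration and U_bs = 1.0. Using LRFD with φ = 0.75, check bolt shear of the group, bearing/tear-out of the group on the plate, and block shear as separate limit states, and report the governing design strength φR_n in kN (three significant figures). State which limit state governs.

199 kN (bolt shear governs)

Bolt shear: A_b = π·12²/4 = 113.1 mm²; R_n = 469 × 113.1 × 5 × 1 / 1000 = 265.2 kN → 0.75 × 265.2 = 199 kN.
Bearing: edge l_c = 18, r_n = 148.6 kN; interior l_c = 31, r_n = 198.1 kN; R_n = 148.6 + 4·198.1 = 941.2 kN → 706 kN.
Block shear: A_gv = 3280, A_nv = 2128, A_nt = 272 mm²; R_n = min(0.6F_uA_nv, 0.6F_yA_gv) + U_bs·F_u·A_nt = 666 kN → 499 kN.
Bolt shear governs: 199 kN.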